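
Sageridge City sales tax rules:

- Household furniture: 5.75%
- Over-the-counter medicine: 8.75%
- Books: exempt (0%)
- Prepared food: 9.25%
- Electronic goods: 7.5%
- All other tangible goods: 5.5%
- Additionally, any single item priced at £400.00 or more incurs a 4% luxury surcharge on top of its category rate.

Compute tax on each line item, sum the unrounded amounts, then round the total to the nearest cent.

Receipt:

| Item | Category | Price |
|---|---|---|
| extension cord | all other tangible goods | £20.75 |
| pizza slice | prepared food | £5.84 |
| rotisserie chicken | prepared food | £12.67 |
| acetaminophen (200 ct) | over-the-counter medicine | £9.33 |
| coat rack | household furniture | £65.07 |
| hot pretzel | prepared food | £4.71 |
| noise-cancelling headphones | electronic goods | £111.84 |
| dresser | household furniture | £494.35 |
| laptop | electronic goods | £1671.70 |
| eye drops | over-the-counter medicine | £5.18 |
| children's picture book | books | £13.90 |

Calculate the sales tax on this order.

Extension cord £20.75: all other tangible goods → 5.5% → £1.14125
Pizza slice £5.84: prepared food → 9.25% → £0.5402
Rotisserie chicken £12.67: prepared food → 9.25% → £1.171975
Acetaminophen (200 ct) £9.33: over-the-counter medicine → 8.75% → £0.816375
Coat rack £65.07: household furniture → 5.75% → £3.741525
Hot pretzel £4.71: prepared food → 9.25% → £0.435675
Noise-cancelling headphones £111.84: electronic goods → 7.5% → £8.388
Dresser £494.35: household furniture → 5.75% + 4% surcharge = 9.75% → £48.199125
Laptop £1671.70: electronic goods → 7.5% + 4% surcharge = 11.5% → £192.2455
Eye drops £5.18: over-the-counter medicine → 8.75% → £0.45325
Children's picture book £13.90: books → 0% → £0.00
Unrounded tax sum = £257.132875 → £257.13

£257.13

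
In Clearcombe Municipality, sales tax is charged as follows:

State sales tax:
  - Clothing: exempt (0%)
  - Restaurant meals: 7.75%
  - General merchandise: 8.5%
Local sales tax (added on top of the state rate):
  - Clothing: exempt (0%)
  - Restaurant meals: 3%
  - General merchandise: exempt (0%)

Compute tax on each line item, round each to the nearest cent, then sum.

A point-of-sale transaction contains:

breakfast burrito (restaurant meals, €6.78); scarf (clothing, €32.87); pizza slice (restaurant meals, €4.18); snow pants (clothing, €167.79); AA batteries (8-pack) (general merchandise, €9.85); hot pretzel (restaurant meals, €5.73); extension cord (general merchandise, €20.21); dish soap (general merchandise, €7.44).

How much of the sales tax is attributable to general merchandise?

€3.19

AA batteries (8-pack) €9.85: general merchandise → 8.5% + 0% local = 8.5% → €0.84
Extension cord €20.21: general merchandise → 8.5% + 0% local = 8.5% → €1.72
Dish soap €7.44: general merchandise → 8.5% + 0% local = 8.5% → €0.63
Tax on general merchandise = €0.84 + €1.72 + €0.63 = €3.19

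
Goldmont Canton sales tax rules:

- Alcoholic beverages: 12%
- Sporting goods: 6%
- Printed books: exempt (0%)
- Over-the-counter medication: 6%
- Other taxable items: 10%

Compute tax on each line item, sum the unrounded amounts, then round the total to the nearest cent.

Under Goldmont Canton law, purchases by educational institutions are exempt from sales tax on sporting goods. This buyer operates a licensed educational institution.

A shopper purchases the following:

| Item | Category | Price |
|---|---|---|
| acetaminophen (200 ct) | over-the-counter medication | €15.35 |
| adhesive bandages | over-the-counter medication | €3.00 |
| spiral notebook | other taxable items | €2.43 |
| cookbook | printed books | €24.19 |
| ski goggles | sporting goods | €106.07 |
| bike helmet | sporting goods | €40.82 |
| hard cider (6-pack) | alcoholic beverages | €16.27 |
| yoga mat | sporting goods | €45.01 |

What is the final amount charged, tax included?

Acetaminophen (200 ct) €15.35: over-the-counter medication → 6% → €0.921
Adhesive bandages €3.00: over-the-counter medication → 6% → €0.18
Spiral notebook €2.43: other taxable items → 10% → €0.243
Cookbook €24.19: printed books → 0% → €0.00
Ski goggles €106.07: sporting goods, buyer-exempt → 0% → €0.00
Bike helmet €40.82: sporting goods, buyer-exempt → 0% → €0.00
Hard cider (6-pack) €16.27: alcoholic beverages → 12% → €1.9524
Yoga mat €45.01: sporting goods, buyer-exempt → 0% → €0.00
Subtotal = €253.14; unrounded tax = €3.2964 → €3.30; total due = €256.44

€256.44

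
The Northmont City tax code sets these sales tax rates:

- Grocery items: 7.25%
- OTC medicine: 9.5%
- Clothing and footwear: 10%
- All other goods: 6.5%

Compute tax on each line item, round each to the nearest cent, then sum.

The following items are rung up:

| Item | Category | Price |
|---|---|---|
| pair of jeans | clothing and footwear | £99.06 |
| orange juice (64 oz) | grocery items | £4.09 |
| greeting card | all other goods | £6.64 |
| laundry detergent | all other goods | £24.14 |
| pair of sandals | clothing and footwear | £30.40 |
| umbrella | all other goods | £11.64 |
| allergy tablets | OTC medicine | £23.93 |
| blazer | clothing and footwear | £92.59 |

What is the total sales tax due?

£27.54

Pair of jeans £99.06: clothing and footwear → 10% → £9.91
Orange juice (64 oz) £4.09: grocery items → 7.25% → £0.30
Greeting card £6.64: all other goods → 6.5% → £0.43
Laundry detergent £24.14: all other goods → 6.5% → £1.57
Pair of sandals £30.40: clothing and footwear → 10% → £3.04
Umbrella £11.64: all other goods → 6.5% → £0.76
Allergy tablets £23.93: OTC medicine → 9.5% → £2.27
Blazer £92.59: clothing and footwear → 10% → £9.26
Total tax = £9.91 + £0.30 + £0.43 + £1.57 + £3.04 + £0.76 + £2.27 + £9.26 = £27.54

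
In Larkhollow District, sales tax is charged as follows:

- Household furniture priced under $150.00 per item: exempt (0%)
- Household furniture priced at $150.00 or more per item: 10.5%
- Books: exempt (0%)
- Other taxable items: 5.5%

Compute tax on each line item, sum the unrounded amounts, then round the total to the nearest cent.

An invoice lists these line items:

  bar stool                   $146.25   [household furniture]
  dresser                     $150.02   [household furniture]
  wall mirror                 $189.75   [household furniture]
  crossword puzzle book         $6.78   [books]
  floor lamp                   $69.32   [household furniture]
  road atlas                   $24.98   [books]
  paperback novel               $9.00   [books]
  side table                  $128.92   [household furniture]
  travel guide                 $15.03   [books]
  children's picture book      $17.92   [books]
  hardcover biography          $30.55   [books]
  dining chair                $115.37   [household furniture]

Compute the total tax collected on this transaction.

Bar stool $146.25: household furniture, under $150.00 → 0% → $0.00
Dresser $150.02: household furniture, $150.00 or more → 10.5% → $15.7521
Wall mirror $189.75: household furniture, $150.00 or more → 10.5% → $19.92375
Crossword puzzle book $6.78: books → 0% → $0.00
Floor lamp $69.32: household furniture, under $150.00 → 0% → $0.00
Road atlas $24.98: books → 0% → $0.00
Paperback novel $9.00: books → 0% → $0.00
Side table $128.92: household furniture, under $150.00 → 0% → $0.00
Travel guide $15.03: books → 0% → $0.00
Children's picture book $17.92: books → 0% → $0.00
Hardcover biography $30.55: books → 0% → $0.00
Dining chair $115.37: household furniture, under $150.00 → 0% → $0.00
Unrounded tax sum = $35.67585 → $35.68

$35.68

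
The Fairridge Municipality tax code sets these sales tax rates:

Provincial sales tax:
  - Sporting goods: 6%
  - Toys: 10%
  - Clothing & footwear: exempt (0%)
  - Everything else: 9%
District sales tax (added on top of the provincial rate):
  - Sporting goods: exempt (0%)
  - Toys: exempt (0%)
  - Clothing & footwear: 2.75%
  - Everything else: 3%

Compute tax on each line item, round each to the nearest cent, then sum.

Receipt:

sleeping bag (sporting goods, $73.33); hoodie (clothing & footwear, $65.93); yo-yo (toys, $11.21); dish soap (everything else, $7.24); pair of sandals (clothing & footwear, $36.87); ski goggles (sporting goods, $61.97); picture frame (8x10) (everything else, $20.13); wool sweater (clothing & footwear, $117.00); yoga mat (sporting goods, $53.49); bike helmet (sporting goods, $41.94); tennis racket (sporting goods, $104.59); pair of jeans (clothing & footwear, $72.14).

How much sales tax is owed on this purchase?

Sleeping bag $73.33: sporting goods → 6% + 0% district = 6% → $4.40
Hoodie $65.93: clothing & footwear → 0% + 2.75% district = 2.75% → $1.81
Yo-yo $11.21: toys → 10% + 0% district = 10% → $1.12
Dish soap $7.24: everything else → 9% + 3% district = 12% → $0.87
Pair of sandals $36.87: clothing & footwear → 0% + 2.75% district = 2.75% → $1.01
Ski goggles $61.97: sporting goods → 6% + 0% district = 6% → $3.72
Picture frame (8x10) $20.13: everything else → 9% + 3% district = 12% → $2.42
Wool sweater $117.00: clothing & footwear → 0% + 2.75% district = 2.75% → $3.22
Yoga mat $53.49: sporting goods → 6% + 0% district = 6% → $3.21
Bike helmet $41.94: sporting goods → 6% + 0% district = 6% → $2.52
Tennis racket $104.59: sporting goods → 6% + 0% district = 6% → $6.28
Pair of jeans $72.14: clothing & footwear → 0% + 2.75% district = 2.75% → $1.98
Total tax = $4.40 + $1.81 + $1.12 + $0.87 + $1.01 + $3.72 + $2.42 + $3.22 + $3.21 + $2.52 + $6.28 + $1.98 = $32.56

$32.56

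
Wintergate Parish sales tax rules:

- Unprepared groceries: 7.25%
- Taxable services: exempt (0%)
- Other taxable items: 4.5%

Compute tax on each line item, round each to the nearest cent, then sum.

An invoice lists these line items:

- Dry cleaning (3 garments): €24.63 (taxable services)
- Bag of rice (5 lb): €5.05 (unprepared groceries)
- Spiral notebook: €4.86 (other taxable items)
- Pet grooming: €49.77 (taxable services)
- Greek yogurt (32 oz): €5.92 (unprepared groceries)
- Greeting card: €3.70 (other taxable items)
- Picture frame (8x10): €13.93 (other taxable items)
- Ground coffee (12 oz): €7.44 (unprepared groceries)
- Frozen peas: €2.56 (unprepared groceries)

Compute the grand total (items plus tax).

Dry cleaning (3 garments) €24.63: taxable services → 0% → €0.00
Bag of rice (5 lb) €5.05: unprepared groceries → 7.25% → €0.37
Spiral notebook €4.86: other taxable items → 4.5% → €0.22
Pet grooming €49.77: taxable services → 0% → €0.00
Greek yogurt (32 oz) €5.92: unprepared groceries → 7.25% → €0.43
Greeting card €3.70: other taxable items → 4.5% → €0.17
Picture frame (8x10) €13.93: other taxable items → 4.5% → €0.63
Ground coffee (12 oz) €7.44: unprepared groceries → 7.25% → €0.54
Frozen peas €2.56: unprepared groceries → 7.25% → €0.19
Subtotal = €117.86; tax = €2.55; total due = €120.41

€120.41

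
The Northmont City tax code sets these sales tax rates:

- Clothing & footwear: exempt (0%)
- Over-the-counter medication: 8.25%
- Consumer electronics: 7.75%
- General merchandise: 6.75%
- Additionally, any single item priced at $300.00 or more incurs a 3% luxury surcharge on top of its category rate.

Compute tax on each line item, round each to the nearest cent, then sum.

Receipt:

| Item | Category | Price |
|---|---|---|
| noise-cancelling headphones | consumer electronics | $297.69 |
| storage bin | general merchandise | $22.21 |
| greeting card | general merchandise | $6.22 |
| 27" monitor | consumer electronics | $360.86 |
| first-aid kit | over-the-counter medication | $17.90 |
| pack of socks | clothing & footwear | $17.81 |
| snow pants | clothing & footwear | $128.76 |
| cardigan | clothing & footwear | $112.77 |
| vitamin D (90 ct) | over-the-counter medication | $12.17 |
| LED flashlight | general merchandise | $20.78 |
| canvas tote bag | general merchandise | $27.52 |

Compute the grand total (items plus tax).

Noise-cancelling headphones $297.69: consumer electronics → 7.75% → $23.07
Storage bin $22.21: general merchandise → 6.75% → $1.50
Greeting card $6.22: general merchandise → 6.75% → $0.42
27" monitor $360.86: consumer electronics → 7.75% + 3% surcharge = 10.75% → $38.79
First-aid kit $17.90: over-the-counter medication → 8.25% → $1.48
Pack of socks $17.81: clothing & footwear → 0% → $0.00
Snow pants $128.76: clothing & footwear → 0% → $0.00
Cardigan $112.77: clothing & footwear → 0% → $0.00
Vitamin D (90 ct) $12.17: over-the-counter medication → 8.25% → $1.00
LED flashlight $20.78: general merchandise → 6.75% → $1.40
Canvas tote bag $27.52: general merchandise → 6.75% → $1.86
Subtotal = $1024.69; tax = $69.52; total due = $1094.21

$1094.21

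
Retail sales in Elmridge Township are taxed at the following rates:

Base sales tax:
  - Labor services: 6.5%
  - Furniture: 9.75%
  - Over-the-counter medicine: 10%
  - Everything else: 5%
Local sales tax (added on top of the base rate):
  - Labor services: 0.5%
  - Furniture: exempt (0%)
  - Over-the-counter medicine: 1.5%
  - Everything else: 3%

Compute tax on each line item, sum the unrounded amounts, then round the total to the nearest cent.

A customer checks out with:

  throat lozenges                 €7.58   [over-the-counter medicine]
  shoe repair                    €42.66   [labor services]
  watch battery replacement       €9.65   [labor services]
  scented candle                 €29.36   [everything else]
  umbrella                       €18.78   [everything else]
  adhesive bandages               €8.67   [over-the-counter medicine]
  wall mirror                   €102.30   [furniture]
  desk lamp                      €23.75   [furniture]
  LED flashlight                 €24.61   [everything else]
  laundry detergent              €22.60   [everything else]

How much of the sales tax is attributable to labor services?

€3.66

Shoe repair €42.66: labor services → 6.5% + 0.5% local = 7% → €2.9862
Watch battery replacement €9.65: labor services → 6.5% + 0.5% local = 7% → €0.6755
Tax on labor services: unrounded sum = €3.6617 → €3.66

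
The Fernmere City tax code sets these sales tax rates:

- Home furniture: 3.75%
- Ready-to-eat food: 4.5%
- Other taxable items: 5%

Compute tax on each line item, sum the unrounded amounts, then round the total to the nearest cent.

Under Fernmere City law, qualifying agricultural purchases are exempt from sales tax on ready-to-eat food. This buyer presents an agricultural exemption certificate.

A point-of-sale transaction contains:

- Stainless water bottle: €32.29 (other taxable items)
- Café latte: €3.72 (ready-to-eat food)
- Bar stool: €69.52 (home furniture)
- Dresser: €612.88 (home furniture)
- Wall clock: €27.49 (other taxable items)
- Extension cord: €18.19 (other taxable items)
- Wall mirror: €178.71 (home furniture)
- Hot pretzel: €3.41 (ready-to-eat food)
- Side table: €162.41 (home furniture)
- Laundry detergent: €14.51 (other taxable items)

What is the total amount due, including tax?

Stainless water bottle €32.29: other taxable items → 5% → €1.6145
Café latte €3.72: ready-to-eat food, buyer-exempt → 0% → €0.00
Bar stool €69.52: home furniture → 3.75% → €2.607
Dresser €612.88: home furniture → 3.75% → €22.983
Wall clock €27.49: other taxable items → 5% → €1.3745
Extension cord €18.19: other taxable items → 5% → €0.9095
Wall mirror €178.71: home furniture → 3.75% → €6.701625
Hot pretzel €3.41: ready-to-eat food, buyer-exempt → 0% → €0.00
Side table €162.41: home furniture → 3.75% → €6.090375
Laundry detergent €14.51: other taxable items → 5% → €0.7255
Subtotal = €1123.13; unrounded tax = €43.006 → €43.01; total due = €1166.14

€1166.14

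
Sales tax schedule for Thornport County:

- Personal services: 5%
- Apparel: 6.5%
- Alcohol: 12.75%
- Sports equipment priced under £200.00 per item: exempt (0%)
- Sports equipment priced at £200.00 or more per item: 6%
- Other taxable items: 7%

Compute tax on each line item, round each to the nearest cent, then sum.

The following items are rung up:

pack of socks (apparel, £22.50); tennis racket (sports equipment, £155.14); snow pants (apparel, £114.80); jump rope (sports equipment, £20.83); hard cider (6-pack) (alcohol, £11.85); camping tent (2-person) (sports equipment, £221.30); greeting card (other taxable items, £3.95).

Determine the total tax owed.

Pack of socks £22.50: apparel → 6.5% → £1.46
Tennis racket £155.14: sports equipment, under £200.00 → 0% → £0.00
Snow pants £114.80: apparel → 6.5% → £7.46
Jump rope £20.83: sports equipment, under £200.00 → 0% → £0.00
Hard cider (6-pack) £11.85: alcohol → 12.75% → £1.51
Camping tent (2-person) £221.30: sports equipment, £200.00 or more → 6% → £13.28
Greeting card £3.95: other taxable items → 7% → £0.28
Total tax = £1.46 + £7.46 + £1.51 + £13.28 + £0.28 = £23.99

£23.99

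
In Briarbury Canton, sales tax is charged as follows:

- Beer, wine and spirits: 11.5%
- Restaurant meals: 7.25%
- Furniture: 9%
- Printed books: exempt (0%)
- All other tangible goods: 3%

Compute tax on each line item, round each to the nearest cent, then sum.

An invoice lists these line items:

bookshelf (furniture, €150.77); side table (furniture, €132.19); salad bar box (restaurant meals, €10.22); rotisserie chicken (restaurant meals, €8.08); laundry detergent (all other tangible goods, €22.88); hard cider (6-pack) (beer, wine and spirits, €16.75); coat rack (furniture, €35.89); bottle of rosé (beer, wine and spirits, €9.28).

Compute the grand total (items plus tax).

Bookshelf €150.77: furniture → 9% → €13.57
Side table €132.19: furniture → 9% → €11.90
Salad bar box €10.22: restaurant meals → 7.25% → €0.74
Rotisserie chicken €8.08: restaurant meals → 7.25% → €0.59
Laundry detergent €22.88: all other tangible goods → 3% → €0.69
Hard cider (6-pack) €16.75: beer, wine and spirits → 11.5% → €1.93
Coat rack €35.89: furniture → 9% → €3.23
Bottle of rosé €9.28: beer, wine and spirits → 11.5% → €1.07
Subtotal = €386.06; tax = €33.72; total due = €419.78

€419.78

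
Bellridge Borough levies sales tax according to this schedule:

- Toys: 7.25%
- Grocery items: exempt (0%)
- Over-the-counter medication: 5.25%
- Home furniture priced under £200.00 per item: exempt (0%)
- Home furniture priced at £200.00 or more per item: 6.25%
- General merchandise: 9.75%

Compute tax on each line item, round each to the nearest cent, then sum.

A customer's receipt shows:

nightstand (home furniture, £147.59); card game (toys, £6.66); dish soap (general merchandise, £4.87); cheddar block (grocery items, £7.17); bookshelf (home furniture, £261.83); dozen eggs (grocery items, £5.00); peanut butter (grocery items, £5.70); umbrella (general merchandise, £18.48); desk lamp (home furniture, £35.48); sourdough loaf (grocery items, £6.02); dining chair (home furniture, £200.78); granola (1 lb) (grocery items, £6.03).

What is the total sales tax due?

Nightstand £147.59: home furniture, under £200.00 → 0% → £0.00
Card game £6.66: toys → 7.25% → £0.48
Dish soap £4.87: general merchandise → 9.75% → £0.47
Cheddar block £7.17: grocery items → 0% → £0.00
Bookshelf £261.83: home furniture, £200.00 or more → 6.25% → £16.36
Dozen eggs £5.00: grocery items → 0% → £0.00
Peanut butter £5.70: grocery items → 0% → £0.00
Umbrella £18.48: general merchandise → 9.75% → £1.80
Desk lamp £35.48: home furniture, under £200.00 → 0% → £0.00
Sourdough loaf £6.02: grocery items → 0% → £0.00
Dining chair £200.78: home furniture, £200.00 or more → 6.25% → £12.55
Granola (1 lb) £6.03: grocery items → 0% → £0.00
Total tax = £0.48 + £0.47 + £16.36 + £1.80 + £12.55 = £31.66

£31.66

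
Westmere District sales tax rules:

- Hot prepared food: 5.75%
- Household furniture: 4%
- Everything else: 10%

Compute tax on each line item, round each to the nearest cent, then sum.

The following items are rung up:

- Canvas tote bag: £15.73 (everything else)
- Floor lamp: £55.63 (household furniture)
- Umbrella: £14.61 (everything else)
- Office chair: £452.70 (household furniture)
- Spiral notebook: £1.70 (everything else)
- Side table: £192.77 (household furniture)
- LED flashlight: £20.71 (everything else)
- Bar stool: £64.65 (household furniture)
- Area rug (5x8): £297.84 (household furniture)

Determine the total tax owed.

Canvas tote bag £15.73: everything else → 10% → £1.57
Floor lamp £55.63: household furniture → 4% → £2.23
Umbrella £14.61: everything else → 10% → £1.46
Office chair £452.70: household furniture → 4% → £18.11
Spiral notebook £1.70: everything else → 10% → £0.17
Side table £192.77: household furniture → 4% → £7.71
LED flashlight £20.71: everything else → 10% → £2.07
Bar stool £64.65: household furniture → 4% → £2.59
Area rug (5x8) £297.84: household furniture → 4% → £11.91
Total tax = £1.57 + £2.23 + £1.46 + £18.11 + £0.17 + £7.71 + £2.07 + £2.59 + £11.91 = £47.82

£47.82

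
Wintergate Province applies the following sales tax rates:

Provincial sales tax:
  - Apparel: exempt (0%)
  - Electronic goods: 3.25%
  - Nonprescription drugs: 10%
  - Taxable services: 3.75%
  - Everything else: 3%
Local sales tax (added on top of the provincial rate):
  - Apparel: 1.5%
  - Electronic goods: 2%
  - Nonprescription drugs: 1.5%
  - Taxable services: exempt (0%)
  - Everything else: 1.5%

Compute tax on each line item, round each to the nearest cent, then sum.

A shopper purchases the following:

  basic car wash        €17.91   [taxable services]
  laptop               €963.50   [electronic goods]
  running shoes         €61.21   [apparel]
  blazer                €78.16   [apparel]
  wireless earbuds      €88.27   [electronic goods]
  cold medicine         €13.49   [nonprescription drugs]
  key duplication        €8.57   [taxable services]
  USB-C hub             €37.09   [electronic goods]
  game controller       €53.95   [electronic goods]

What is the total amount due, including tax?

Basic car wash €17.91: taxable services → 3.75% + 0% local = 3.75% → €0.67
Laptop €963.50: electronic goods → 3.25% + 2% local = 5.25% → €50.58
Running shoes €61.21: apparel → 0% + 1.5% local = 1.5% → €0.92
Blazer €78.16: apparel → 0% + 1.5% local = 1.5% → €1.17
Wireless earbuds €88.27: electronic goods → 3.25% + 2% local = 5.25% → €4.63
Cold medicine €13.49: nonprescription drugs → 10% + 1.5% local = 11.5% → €1.55
Key duplication €8.57: taxable services → 3.75% + 0% local = 3.75% → €0.32
USB-C hub €37.09: electronic goods → 3.25% + 2% local = 5.25% → €1.95
Game controller €53.95: electronic goods → 3.25% + 2% local = 5.25% → €2.83
Subtotal = €1322.15; tax = €64.62; total due = €1386.77

€1386.77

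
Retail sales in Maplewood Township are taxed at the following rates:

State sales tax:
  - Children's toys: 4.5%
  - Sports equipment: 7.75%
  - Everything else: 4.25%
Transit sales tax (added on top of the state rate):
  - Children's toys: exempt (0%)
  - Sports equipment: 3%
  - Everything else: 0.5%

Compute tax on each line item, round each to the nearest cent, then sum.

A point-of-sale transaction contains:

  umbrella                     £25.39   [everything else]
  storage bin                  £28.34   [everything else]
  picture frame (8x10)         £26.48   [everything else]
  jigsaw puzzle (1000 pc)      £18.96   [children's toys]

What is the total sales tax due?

£4.67

Umbrella £25.39: everything else → 4.25% + 0.5% transit = 4.75% → £1.21
Storage bin £28.34: everything else → 4.25% + 0.5% transit = 4.75% → £1.35
Picture frame (8x10) £26.48: everything else → 4.25% + 0.5% transit = 4.75% → £1.26
Jigsaw puzzle (1000 pc) £18.96: children's toys → 4.5% + 0% transit = 4.5% → £0.85
Total tax = £1.21 + £1.35 + £1.26 + £0.85 = £4.67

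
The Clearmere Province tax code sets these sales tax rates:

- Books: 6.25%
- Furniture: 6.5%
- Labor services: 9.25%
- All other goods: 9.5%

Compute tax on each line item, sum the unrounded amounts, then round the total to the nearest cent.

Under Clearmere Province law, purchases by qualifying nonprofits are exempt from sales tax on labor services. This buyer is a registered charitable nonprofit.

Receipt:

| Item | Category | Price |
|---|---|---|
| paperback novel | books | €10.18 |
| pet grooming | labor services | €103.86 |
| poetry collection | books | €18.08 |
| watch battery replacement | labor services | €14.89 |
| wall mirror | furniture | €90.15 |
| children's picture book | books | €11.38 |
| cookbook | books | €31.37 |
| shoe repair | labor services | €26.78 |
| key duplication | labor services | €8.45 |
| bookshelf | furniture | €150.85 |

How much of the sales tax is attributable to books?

€4.44

Paperback novel €10.18: books → 6.25% → €0.63625
Poetry collection €18.08: books → 6.25% → €1.13
Children's picture book €11.38: books → 6.25% → €0.71125
Cookbook €31.37: books → 6.25% → €1.960625
Tax on books: unrounded sum = €4.438125 → €4.44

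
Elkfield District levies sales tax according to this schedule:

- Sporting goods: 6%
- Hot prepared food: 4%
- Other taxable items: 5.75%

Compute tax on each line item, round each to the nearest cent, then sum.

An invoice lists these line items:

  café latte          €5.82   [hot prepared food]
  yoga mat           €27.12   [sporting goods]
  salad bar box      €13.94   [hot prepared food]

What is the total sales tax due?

Café latte €5.82: hot prepared food → 4% → €0.23
Yoga mat €27.12: sporting goods → 6% → €1.63
Salad bar box €13.94: hot prepared food → 4% → €0.56
Total tax = €0.23 + €1.63 + €0.56 = €2.42

€2.42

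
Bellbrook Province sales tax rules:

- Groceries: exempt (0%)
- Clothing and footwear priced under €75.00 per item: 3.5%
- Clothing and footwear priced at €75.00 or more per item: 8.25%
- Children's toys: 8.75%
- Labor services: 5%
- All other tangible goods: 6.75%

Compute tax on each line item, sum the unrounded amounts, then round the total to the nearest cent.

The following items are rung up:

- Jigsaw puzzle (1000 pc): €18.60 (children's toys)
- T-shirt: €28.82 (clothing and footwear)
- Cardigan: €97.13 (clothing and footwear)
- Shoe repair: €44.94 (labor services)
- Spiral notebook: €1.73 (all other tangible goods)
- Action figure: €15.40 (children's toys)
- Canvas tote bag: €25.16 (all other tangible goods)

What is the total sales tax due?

Jigsaw puzzle (1000 pc) €18.60: children's toys → 8.75% → €1.6275
T-shirt €28.82: clothing and footwear, under €75.00 → 3.5% → €1.0087
Cardigan €97.13: clothing and footwear, €75.00 or more → 8.25% → €8.013225
Shoe repair €44.94: labor services → 5% → €2.247
Spiral notebook €1.73: all other tangible goods → 6.75% → €0.116775
Action figure €15.40: children's toys → 8.75% → €1.3475
Canvas tote bag €25.16: all other tangible goods → 6.75% → €1.6983
Unrounded tax sum = €16.059 → €16.06

€16.06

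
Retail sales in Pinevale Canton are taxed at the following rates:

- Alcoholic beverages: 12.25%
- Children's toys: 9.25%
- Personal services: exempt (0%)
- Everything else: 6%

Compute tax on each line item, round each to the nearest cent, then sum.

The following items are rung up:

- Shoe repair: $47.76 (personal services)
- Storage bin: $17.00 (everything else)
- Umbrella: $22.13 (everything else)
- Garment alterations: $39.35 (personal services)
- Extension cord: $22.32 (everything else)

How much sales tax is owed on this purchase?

Shoe repair $47.76: personal services → 0% → $0.00
Storage bin $17.00: everything else → 6% → $1.02
Umbrella $22.13: everything else → 6% → $1.33
Garment alterations $39.35: personal services → 0% → $0.00
Extension cord $22.32: everything else → 6% → $1.34
Total tax = $1.02 + $1.33 + $1.34 = $3.69

$3.69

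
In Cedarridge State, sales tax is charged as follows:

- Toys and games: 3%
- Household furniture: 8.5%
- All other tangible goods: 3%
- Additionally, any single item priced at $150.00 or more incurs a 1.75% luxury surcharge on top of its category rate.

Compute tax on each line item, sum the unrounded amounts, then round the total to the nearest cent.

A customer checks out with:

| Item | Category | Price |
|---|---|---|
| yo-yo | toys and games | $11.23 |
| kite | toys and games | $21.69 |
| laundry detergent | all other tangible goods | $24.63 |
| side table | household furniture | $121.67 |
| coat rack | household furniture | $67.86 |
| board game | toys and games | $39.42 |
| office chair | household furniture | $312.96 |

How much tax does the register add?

$51.10

Yo-yo $11.23: toys and games → 3% → $0.3369
Kite $21.69: toys and games → 3% → $0.6507
Laundry detergent $24.63: all other tangible goods → 3% → $0.7389
Side table $121.67: household furniture → 8.5% → $10.34195
Coat rack $67.86: household furniture → 8.5% → $5.7681
Board game $39.42: toys and games → 3% → $1.1826
Office chair $312.96: household furniture → 8.5% + 1.75% surcharge = 10.25% → $32.0784
Unrounded tax sum = $51.09755 → $51.10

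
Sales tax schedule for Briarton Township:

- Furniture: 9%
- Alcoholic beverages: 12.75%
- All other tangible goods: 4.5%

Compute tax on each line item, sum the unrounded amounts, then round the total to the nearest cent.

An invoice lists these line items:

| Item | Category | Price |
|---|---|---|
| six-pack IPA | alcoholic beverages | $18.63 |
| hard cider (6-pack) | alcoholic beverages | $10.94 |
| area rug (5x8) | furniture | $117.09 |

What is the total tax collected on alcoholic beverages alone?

Six-pack IPA $18.63: alcoholic beverages → 12.75% → $2.375325
Hard cider (6-pack) $10.94: alcoholic beverages → 12.75% → $1.39485
Tax on alcoholic beverages: unrounded sum = $3.770175 → $3.77

$3.77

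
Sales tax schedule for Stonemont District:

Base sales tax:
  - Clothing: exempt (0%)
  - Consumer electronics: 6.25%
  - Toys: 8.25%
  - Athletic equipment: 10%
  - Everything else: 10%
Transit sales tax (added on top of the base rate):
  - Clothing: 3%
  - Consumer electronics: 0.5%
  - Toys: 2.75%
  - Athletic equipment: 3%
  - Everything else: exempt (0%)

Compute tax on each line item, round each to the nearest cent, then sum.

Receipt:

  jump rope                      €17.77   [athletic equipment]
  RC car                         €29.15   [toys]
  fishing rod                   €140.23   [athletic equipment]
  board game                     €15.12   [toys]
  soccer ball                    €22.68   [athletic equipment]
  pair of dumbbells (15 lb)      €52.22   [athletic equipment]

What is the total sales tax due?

€35.15

Jump rope €17.77: athletic equipment → 10% + 3% transit = 13% → €2.31
RC car €29.15: toys → 8.25% + 2.75% transit = 11% → €3.21
Fishing rod €140.23: athletic equipment → 10% + 3% transit = 13% → €18.23
Board game €15.12: toys → 8.25% + 2.75% transit = 11% → €1.66
Soccer ball €22.68: athletic equipment → 10% + 3% transit = 13% → €2.95
Pair of dumbbells (15 lb) €52.22: athletic equipment → 10% + 3% transit = 13% → €6.79
Total tax = €2.31 + €3.21 + €18.23 + €1.66 + €2.95 + €6.79 = €35.15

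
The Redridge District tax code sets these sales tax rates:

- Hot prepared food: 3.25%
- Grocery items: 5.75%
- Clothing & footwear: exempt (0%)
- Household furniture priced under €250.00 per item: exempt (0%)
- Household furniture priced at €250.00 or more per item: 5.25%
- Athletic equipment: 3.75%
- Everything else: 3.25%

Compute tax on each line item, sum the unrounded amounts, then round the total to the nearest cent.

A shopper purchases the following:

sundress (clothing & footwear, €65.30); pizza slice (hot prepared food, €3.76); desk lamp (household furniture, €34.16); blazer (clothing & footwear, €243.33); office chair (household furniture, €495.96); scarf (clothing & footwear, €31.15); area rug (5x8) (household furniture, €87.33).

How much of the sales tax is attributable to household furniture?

€26.04

Desk lamp €34.16: household furniture, under €250.00 → 0% → €0.00
Office chair €495.96: household furniture, €250.00 or more → 5.25% → €26.0379
Area rug (5x8) €87.33: household furniture, under €250.00 → 0% → €0.00
Tax on household furniture: unrounded sum = €26.0379 → €26.04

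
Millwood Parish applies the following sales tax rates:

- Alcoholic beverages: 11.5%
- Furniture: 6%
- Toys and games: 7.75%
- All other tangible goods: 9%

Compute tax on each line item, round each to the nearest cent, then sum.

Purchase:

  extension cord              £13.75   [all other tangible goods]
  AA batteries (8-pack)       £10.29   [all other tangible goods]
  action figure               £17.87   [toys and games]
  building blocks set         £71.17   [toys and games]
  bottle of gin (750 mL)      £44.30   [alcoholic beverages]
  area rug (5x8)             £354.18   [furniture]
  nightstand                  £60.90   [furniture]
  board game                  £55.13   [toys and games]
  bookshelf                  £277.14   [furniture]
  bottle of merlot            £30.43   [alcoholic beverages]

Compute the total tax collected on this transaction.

Extension cord £13.75: all other tangible goods → 9% → £1.24
AA batteries (8-pack) £10.29: all other tangible goods → 9% → £0.93
Action figure £17.87: toys and games → 7.75% → £1.38
Building blocks set £71.17: toys and games → 7.75% → £5.52
Bottle of gin (750 mL) £44.30: alcoholic beverages → 11.5% → £5.09
Area rug (5x8) £354.18: furniture → 6% → £21.25
Nightstand £60.90: furniture → 6% → £3.65
Board game £55.13: toys and games → 7.75% → £4.27
Bookshelf £277.14: furniture → 6% → £16.63
Bottle of merlot £30.43: alcoholic beverages → 11.5% → £3.50
Total tax = £1.24 + £0.93 + £1.38 + £5.52 + £5.09 + £21.25 + £3.65 + £4.27 + £16.63 + £3.50 = £63.46

£63.46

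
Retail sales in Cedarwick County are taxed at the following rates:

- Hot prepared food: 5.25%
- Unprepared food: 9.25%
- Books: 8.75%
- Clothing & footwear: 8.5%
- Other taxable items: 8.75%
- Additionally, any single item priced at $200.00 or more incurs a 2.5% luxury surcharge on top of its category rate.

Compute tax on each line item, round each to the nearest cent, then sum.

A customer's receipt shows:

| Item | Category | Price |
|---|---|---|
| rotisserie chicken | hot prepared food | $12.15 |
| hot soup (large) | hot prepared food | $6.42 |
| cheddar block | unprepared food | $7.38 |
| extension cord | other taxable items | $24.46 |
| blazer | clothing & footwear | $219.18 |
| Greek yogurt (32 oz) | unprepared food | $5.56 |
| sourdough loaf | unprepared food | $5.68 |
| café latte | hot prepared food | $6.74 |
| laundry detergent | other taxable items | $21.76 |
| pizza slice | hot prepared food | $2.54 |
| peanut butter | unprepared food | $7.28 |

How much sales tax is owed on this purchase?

Rotisserie chicken $12.15: hot prepared food → 5.25% → $0.64
Hot soup (large) $6.42: hot prepared food → 5.25% → $0.34
Cheddar block $7.38: unprepared food → 9.25% → $0.68
Extension cord $24.46: other taxable items → 8.75% → $2.14
Blazer $219.18: clothing & footwear → 8.5% + 2.5% surcharge = 11% → $24.11
Greek yogurt (32 oz) $5.56: unprepared food → 9.25% → $0.51
Sourdough loaf $5.68: unprepared food → 9.25% → $0.53
Café latte $6.74: hot prepared food → 5.25% → $0.35
Laundry detergent $21.76: other taxable items → 8.75% → $1.90
Pizza slice $2.54: hot prepared food → 5.25% → $0.13
Peanut butter $7.28: unprepared food → 9.25% → $0.67
Total tax = $0.64 + $0.34 + $0.68 + $2.14 + $24.11 + $0.51 + $0.53 + $0.35 + $1.90 + $0.13 + $0.67 = $32.00

$32.00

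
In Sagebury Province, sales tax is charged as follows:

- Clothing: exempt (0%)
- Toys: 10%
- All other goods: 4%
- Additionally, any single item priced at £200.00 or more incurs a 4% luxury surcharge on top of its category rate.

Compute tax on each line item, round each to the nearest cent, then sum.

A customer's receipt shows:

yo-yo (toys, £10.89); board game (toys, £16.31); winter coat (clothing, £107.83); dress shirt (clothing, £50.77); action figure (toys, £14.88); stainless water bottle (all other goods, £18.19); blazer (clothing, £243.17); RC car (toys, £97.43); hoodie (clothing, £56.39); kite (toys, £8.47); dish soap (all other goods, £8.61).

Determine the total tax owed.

£25.60

Yo-yo £10.89: toys → 10% → £1.09
Board game £16.31: toys → 10% → £1.63
Winter coat £107.83: clothing → 0% → £0.00
Dress shirt £50.77: clothing → 0% → £0.00
Action figure £14.88: toys → 10% → £1.49
Stainless water bottle £18.19: all other goods → 4% → £0.73
Blazer £243.17: clothing → 0% + 4% surcharge = 4% → £9.73
RC car £97.43: toys → 10% → £9.74
Hoodie £56.39: clothing → 0% → £0.00
Kite £8.47: toys → 10% → £0.85
Dish soap £8.61: all other goods → 4% → £0.34
Total tax = £1.09 + £1.63 + £1.49 + £0.73 + £9.73 + £9.74 + £0.85 + £0.34 = £25.60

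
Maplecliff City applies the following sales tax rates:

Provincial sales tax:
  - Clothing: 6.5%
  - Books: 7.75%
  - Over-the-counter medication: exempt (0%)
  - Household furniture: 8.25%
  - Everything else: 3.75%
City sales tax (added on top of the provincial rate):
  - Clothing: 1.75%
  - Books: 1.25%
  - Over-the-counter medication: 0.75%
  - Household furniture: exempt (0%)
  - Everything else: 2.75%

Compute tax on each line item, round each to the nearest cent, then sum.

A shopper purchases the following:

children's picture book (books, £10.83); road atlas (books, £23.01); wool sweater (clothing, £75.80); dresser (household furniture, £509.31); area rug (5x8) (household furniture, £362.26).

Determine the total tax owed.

£81.20

Children's picture book £10.83: books → 7.75% + 1.25% city = 9% → £0.97
Road atlas £23.01: books → 7.75% + 1.25% city = 9% → £2.07
Wool sweater £75.80: clothing → 6.5% + 1.75% city = 8.25% → £6.25
Dresser £509.31: household furniture → 8.25% + 0% city = 8.25% → £42.02
Area rug (5x8) £362.26: household furniture → 8.25% + 0% city = 8.25% → £29.89
Total tax = £0.97 + £2.07 + £6.25 + £42.02 + £29.89 = £81.20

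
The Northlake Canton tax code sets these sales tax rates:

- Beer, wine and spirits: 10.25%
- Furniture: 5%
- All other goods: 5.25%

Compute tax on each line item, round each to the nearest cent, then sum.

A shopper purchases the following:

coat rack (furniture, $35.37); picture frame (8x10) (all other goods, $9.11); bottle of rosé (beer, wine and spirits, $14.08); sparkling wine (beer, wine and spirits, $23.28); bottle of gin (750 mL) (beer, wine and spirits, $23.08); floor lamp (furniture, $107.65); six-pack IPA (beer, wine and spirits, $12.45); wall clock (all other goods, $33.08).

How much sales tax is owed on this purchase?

Coat rack $35.37: furniture → 5% → $1.77
Picture frame (8x10) $9.11: all other goods → 5.25% → $0.48
Bottle of rosé $14.08: beer, wine and spirits → 10.25% → $1.44
Sparkling wine $23.28: beer, wine and spirits → 10.25% → $2.39
Bottle of gin (750 mL) $23.08: beer, wine and spirits → 10.25% → $2.37
Floor lamp $107.65: furniture → 5% → $5.38
Six-pack IPA $12.45: beer, wine and spirits → 10.25% → $1.28
Wall clock $33.08: all other goods → 5.25% → $1.74
Total tax = $1.77 + $0.48 + $1.44 + $2.39 + $2.37 + $5.38 + $1.28 + $1.74 = $16.85

$16.85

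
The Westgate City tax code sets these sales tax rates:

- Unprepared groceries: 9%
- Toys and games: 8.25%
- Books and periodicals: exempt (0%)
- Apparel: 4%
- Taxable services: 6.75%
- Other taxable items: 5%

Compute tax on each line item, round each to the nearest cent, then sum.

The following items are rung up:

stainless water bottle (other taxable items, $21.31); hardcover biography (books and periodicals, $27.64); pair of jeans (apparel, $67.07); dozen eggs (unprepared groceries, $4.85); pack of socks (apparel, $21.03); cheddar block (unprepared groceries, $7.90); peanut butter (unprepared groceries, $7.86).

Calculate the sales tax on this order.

Stainless water bottle $21.31: other taxable items → 5% → $1.07
Hardcover biography $27.64: books and periodicals → 0% → $0.00
Pair of jeans $67.07: apparel → 4% → $2.68
Dozen eggs $4.85: unprepared groceries → 9% → $0.44
Pack of socks $21.03: apparel → 4% → $0.84
Cheddar block $7.90: unprepared groceries → 9% → $0.71
Peanut butter $7.86: unprepared groceries → 9% → $0.71
Total tax = $1.07 + $2.68 + $0.44 + $0.84 + $0.71 + $0.71 = $6.45

$6.45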